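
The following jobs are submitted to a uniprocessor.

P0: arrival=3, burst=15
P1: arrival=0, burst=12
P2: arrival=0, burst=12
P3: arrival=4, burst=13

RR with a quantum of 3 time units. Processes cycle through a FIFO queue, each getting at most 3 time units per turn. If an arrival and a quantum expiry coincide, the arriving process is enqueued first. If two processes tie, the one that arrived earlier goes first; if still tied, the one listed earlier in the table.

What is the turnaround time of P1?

36

Timeline: | P1 0-3 | P2 3-6 | P0 6-9 | P1 9-12 | P3 12-15 | P2 15-18 | P0 18-21 | P1 21-24 | P3 24-27 | P2 27-30 | P0 30-33 | P1 33-36 | P3 36-39 | P2 39-42 | P0 42-45 | P3 45-48 | P0 48-51 | P3 51-52 |
Completion: P0=51  P1=36  P2=42  P3=52
Turnaround(P1) = completion − arrival = 36 − 0 = 36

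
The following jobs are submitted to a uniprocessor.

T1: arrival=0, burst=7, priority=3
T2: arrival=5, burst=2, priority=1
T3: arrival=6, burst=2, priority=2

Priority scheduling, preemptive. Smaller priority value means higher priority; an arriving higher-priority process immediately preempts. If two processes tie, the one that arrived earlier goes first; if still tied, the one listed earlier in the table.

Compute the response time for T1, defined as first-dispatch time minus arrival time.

0

Gantt: | T1 0-5 | T2 5-7 | T3 7-9 | T1 9-11 |
Completion: T1=11  T2=7  T3=9
Turnaround (C−A): T1=11  T2=2  T3=3
Response(T1) = first start − arrival = 0 − 0 = 0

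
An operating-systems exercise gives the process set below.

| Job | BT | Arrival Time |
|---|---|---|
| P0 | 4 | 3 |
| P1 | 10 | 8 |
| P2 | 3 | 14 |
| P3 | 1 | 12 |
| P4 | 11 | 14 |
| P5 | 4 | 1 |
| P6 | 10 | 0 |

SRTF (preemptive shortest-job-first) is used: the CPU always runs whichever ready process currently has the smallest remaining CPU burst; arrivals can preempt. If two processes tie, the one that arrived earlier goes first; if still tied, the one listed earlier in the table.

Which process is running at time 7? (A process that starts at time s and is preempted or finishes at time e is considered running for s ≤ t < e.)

P0

Gantt: | P6 0-1 | P5 1-5 | P0 5-9 | P6 9-12 | P3 12-13 | P6 13-14 | P2 14-17 | P6 17-22 | P1 22-32 | P4 32-43 |
Completion: P0=9  P1=32  P2=17  P3=13  P4=43  P5=5  P6=22
Turnaround (C−A): P0=6  P1=24  P2=3  P3=1  P4=29  P5=4  P6=22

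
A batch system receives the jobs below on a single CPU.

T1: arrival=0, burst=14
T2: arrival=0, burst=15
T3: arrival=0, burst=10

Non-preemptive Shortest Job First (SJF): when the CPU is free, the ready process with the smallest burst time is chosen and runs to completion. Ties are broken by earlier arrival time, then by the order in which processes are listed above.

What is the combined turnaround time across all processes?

Gantt: | T3 0-10 | T1 10-24 | T2 24-39 |
Completion: T1=24  T2=39  T3=10
Turnaround = completion − arrival: T1=24, T2=39, T3=10
Total turnaround = 24 + 39 + 10 = 73

73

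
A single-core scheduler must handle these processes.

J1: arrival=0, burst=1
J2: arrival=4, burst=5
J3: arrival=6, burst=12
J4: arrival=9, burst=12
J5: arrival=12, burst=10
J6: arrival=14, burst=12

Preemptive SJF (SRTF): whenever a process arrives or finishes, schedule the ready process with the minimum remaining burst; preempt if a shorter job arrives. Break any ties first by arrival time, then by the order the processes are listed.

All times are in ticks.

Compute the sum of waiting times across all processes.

63

Timeline: | J1 0-1 | idle 1-4 | J2 4-9 | J3 9-21 | J5 21-31 | J4 31-43 | J6 43-55 |
Completion: J1=1  J2=9  J3=21  J4=43  J5=31  J6=55
Waiting = turnaround − burst: J1=0, J2=0, J3=3, J4=22, J5=9, J6=29
Total waiting = 0 + 0 + 3 + 22 + 9 + 29 = 63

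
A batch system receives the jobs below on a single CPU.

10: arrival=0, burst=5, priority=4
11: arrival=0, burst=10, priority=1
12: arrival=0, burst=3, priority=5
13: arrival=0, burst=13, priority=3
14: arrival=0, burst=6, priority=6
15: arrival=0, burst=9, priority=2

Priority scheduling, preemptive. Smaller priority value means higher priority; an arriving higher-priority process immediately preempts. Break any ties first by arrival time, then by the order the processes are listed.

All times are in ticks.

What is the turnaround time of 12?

Gantt: | 11 0-10 | 15 10-19 | 13 19-32 | 10 32-37 | 12 37-40 | 14 40-46 |
Completion: 10=37  11=10  12=40  13=32  14=46  15=19
Turnaround (C−A): 10=37  11=10  12=40  13=32  14=46  15=19
Turnaround(12) = completion − arrival = 40 − 0 = 40

40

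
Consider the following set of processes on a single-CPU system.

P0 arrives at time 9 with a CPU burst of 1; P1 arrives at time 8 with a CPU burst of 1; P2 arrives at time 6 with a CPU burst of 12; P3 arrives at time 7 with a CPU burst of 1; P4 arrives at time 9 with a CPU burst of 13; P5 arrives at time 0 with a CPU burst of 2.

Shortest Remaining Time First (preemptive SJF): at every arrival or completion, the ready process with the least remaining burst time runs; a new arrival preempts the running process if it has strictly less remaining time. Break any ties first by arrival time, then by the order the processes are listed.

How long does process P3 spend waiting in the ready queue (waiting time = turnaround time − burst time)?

0

Gantt: | P5 0-2 | idle 2-6 | P2 6-7 | P3 7-8 | P1 8-9 | P0 9-10 | P2 10-21 | P4 21-34 |
Completion: P0=10  P1=9  P2=21  P3=8  P4=34  P5=2
Waiting(P3) = turnaround − burst = 1 − 1 = 0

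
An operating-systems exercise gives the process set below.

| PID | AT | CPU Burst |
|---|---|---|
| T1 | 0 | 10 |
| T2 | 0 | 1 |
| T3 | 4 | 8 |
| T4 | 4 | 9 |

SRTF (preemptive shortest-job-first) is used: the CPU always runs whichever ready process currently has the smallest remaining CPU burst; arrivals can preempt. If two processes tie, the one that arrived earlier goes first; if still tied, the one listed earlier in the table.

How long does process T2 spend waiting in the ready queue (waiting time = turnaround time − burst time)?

0

Schedule: | T2 0-1 | T1 1-11 | T3 11-19 | T4 19-28 |
Completion: T1=11  T2=1  T3=19  T4=28
Waiting(T2) = turnaround − burst = 1 − 1 = 0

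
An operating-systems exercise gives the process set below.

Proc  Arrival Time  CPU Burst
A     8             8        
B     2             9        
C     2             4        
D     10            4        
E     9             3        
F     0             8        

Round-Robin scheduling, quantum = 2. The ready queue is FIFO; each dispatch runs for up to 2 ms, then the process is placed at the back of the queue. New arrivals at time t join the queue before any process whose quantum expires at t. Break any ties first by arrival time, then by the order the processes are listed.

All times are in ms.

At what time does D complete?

Timeline: | F 0-2 | B 2-4 | C 4-6 | F 6-8 | B 8-10 | C 10-12 | A 12-14 | F 14-16 | E 16-18 | D 18-20 | B 20-22 | A 22-24 | F 24-26 | E 26-27 | D 27-29 | B 29-31 | A 31-33 | B 33-34 | A 34-36 |
Completion: A=36  B=34  C=12  D=29  E=27  F=26

29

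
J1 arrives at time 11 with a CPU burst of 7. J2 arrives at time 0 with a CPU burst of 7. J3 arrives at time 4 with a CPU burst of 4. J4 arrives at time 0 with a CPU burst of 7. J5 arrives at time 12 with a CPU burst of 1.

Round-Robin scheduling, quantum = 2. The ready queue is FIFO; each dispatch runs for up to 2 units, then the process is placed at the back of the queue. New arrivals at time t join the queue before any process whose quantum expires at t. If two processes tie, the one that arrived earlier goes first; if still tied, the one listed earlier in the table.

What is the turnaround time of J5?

Timeline: | J2 0-2 | J4 2-4 | J2 4-6 | J3 6-8 | J4 8-10 | J2 10-12 | J3 12-14 | J4 14-16 | J1 16-18 | J5 18-19 | J2 19-20 | J4 20-21 | J1 21-26 |
Completion: J1=26  J2=20  J3=14  J4=21  J5=19
Turnaround(J5) = completion − arrival = 19 − 12 = 7

7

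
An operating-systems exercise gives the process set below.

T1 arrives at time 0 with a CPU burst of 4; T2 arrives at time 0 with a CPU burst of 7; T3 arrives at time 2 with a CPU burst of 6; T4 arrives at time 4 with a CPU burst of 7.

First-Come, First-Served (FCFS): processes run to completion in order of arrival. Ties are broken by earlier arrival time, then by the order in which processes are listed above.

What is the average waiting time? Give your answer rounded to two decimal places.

Gantt: | T1 0-4 | T2 4-11 | T3 11-17 | T4 17-24 |
Completion: T1=4  T2=11  T3=17  T4=24
Turnaround (C−A): T1=4  T2=11  T3=15  T4=20
Waiting times: T1=0, T2=4, T3=9, T4=13
Average waiting = (0+4+9+13) / 4 = 26/4 = 6.50

6.50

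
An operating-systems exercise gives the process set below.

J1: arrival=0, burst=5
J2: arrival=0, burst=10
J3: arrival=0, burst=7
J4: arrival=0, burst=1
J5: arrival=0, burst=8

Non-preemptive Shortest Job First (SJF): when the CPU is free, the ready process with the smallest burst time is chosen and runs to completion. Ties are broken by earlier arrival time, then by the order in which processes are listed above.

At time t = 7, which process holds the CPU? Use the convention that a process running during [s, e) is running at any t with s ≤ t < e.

J3

Timeline: | J4 0-1 | J1 1-6 | J3 6-13 | J5 13-21 | J2 21-31 |
Completion: J1=6  J2=31  J3=13  J4=1  J5=21
Turnaround (C−A): J1=6  J2=31  J3=13  J4=1  J5=21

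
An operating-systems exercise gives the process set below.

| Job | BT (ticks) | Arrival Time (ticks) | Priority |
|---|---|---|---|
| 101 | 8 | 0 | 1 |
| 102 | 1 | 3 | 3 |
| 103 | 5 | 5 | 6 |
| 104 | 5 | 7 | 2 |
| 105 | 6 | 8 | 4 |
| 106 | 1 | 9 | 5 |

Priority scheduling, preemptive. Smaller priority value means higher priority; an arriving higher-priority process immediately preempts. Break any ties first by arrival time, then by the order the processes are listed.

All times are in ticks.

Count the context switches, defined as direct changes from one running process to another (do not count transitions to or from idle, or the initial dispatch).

5

Schedule: | 101 0-8 | 104 8-13 | 102 13-14 | 105 14-20 | 106 20-21 | 103 21-26 |
Completion: 101=8  102=14  103=26  104=13  105=20  106=21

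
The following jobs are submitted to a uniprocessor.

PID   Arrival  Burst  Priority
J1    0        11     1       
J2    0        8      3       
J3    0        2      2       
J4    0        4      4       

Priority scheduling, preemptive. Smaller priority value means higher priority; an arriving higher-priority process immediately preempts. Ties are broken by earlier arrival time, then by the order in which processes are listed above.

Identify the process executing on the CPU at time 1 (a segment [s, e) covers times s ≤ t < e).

Timeline: | J1 0-11 | J3 11-13 | J2 13-21 | J4 21-25 |
Completion: J1=11  J2=21  J3=13  J4=25
Turnaround (C−A): J1=11  J2=21  J3=13  J4=25

J1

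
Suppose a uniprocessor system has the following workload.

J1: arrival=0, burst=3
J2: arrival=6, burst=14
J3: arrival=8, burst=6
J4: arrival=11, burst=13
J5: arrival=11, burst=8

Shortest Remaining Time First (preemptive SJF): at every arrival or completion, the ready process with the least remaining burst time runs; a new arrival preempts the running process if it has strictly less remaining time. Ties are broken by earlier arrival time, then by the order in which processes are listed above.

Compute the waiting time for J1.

Schedule: | J1 0-3 | idle 3-6 | J2 6-8 | J3 8-14 | J5 14-22 | J2 22-34 | J4 34-47 |
Completion: J1=3  J2=34  J3=14  J4=47  J5=22
Turnaround (C−A): J1=3  J2=28  J3=6  J4=36  J5=11
Waiting(J1) = turnaround − burst = 3 − 3 = 0

0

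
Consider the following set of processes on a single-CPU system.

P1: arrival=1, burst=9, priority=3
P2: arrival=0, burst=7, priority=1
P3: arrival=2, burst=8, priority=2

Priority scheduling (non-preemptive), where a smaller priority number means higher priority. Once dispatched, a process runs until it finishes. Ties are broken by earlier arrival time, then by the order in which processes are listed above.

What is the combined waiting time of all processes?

19

Schedule: | P2 0-7 | P3 7-15 | P1 15-24 |
Completion: P1=24  P2=7  P3=15
Turnaround (C−A): P1=23  P2=7  P3=13
Waiting = turnaround − burst: P1=14, P2=0, P3=5
Total waiting = 14 + 0 + 5 = 19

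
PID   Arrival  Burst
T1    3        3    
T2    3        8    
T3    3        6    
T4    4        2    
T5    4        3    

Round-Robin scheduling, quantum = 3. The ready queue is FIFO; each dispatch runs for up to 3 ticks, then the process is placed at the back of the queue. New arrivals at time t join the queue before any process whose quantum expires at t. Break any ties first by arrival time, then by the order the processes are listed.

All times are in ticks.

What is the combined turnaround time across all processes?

Schedule: | idle 0-3 | T1 3-6 | T2 6-9 | T3 9-12 | T4 12-14 | T5 14-17 | T2 17-20 | T3 20-23 | T2 23-25 |
Completion: T1=6  T2=25  T3=23  T4=14  T5=17
Turnaround = completion − arrival: T1=3, T2=22, T3=20, T4=10, T5=13
Total turnaround = 3 + 22 + 20 + 10 + 13 = 68

68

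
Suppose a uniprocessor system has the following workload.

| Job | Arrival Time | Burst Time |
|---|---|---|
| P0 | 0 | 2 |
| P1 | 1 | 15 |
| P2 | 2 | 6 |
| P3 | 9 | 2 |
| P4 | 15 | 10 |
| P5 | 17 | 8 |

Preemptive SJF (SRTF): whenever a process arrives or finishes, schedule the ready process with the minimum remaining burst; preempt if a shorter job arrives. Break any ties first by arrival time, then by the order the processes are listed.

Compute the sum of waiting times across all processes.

35

Timeline: | P0 0-2 | P2 2-8 | P1 8-9 | P3 9-11 | P1 11-25 | P5 25-33 | P4 33-43 |
Completion: P0=2  P1=25  P2=8  P3=11  P4=43  P5=33
Waiting = turnaround − burst: P0=0, P1=9, P2=0, P3=0, P4=18, P5=8
Total waiting = 0 + 9 + 0 + 0 + 18 + 8 = 35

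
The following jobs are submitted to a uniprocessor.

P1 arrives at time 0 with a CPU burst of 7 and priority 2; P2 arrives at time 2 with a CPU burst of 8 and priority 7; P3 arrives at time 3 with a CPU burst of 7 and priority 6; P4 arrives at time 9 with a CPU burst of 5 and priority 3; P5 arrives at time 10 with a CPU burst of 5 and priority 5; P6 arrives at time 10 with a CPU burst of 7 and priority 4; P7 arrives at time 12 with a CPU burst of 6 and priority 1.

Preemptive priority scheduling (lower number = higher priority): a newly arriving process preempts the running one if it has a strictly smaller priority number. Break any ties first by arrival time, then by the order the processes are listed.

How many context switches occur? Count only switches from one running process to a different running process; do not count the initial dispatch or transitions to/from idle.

8

Timeline: | P1 0-7 | P3 7-9 | P4 9-12 | P7 12-18 | P4 18-20 | P6 20-27 | P5 27-32 | P3 32-37 | P2 37-45 |
Completion: P1=7  P2=45  P3=37  P4=20  P5=32  P6=27  P7=18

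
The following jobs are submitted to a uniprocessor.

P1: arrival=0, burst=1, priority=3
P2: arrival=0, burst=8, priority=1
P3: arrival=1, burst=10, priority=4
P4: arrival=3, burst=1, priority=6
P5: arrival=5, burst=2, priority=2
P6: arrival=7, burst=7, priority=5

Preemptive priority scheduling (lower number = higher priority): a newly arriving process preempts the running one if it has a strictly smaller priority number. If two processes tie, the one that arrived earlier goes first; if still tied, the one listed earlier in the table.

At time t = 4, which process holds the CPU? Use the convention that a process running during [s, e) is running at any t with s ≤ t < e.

Gantt: | P2 0-8 | P5 8-10 | P1 10-11 | P3 11-21 | P6 21-28 | P4 28-29 |
Completion: P1=11  P2=8  P3=21  P4=29  P5=10  P6=28

P2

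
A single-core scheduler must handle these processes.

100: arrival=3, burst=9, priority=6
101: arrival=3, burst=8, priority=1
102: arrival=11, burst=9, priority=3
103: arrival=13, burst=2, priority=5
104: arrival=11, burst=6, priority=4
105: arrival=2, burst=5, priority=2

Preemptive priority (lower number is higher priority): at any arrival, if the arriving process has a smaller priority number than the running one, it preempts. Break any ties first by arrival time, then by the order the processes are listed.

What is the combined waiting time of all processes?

Timeline: | idle 0-2 | 105 2-3 | 101 3-11 | 105 11-15 | 102 15-24 | 104 24-30 | 103 30-32 | 100 32-41 |
Completion: 100=41  101=11  102=24  103=32  104=30  105=15
Waiting = turnaround − burst: 100=29, 101=0, 102=4, 103=17, 104=13, 105=8
Total waiting = 29 + 0 + 4 + 17 + 13 + 8 = 71

71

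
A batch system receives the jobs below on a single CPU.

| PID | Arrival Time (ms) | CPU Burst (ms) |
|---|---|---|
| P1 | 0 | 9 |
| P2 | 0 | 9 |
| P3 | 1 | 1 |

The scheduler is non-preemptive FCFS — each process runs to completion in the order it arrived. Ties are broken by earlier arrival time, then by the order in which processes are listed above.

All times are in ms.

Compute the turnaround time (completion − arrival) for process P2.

Timeline: | P1 0-9 | P2 9-18 | P3 18-19 |
Completion: P1=9  P2=18  P3=19
Turnaround (C−A): P1=9  P2=18  P3=18
Turnaround(P2) = completion − arrival = 18 − 0 = 18

18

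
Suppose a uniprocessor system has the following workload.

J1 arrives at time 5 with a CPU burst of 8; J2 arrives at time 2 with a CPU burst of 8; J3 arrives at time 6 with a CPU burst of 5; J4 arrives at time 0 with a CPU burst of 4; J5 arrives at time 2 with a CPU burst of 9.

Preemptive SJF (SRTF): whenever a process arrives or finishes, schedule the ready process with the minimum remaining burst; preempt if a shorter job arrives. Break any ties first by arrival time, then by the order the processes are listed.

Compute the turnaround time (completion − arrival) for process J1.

20

Gantt: | J4 0-4 | J2 4-6 | J3 6-11 | J2 11-17 | J1 17-25 | J5 25-34 |
Completion: J1=25  J2=17  J3=11  J4=4  J5=34
Turnaround(J1) = completion − arrival = 25 − 5 = 20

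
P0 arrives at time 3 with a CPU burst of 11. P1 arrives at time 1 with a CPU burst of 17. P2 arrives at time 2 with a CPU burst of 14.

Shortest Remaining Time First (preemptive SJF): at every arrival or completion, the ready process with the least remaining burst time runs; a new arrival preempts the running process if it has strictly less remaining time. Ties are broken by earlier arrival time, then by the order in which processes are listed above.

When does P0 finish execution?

Schedule: | idle 0-1 | P1 1-2 | P2 2-3 | P0 3-14 | P2 14-27 | P1 27-43 |
Completion: P0=14  P1=43  P2=27

14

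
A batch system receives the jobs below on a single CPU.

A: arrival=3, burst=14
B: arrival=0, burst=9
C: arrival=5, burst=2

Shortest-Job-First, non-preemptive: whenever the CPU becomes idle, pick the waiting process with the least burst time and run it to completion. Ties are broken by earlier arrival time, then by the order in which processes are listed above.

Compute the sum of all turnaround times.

Schedule: | B 0-9 | C 9-11 | A 11-25 |
Completion: A=25  B=9  C=11
Turnaround = completion − arrival: A=22, B=9, C=6
Total turnaround = 22 + 9 + 6 = 37

37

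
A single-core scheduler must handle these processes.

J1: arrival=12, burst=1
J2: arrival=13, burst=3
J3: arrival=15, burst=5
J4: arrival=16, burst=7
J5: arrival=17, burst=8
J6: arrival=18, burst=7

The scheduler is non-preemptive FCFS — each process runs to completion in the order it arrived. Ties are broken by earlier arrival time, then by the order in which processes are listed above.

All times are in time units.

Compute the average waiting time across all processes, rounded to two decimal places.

5.83

Timeline: | idle 0-12 | J1 12-13 | J2 13-16 | J3 16-21 | J4 21-28 | J5 28-36 | J6 36-43 |
Completion: J1=13  J2=16  J3=21  J4=28  J5=36  J6=43
Turnaround (C−A): J1=1  J2=3  J3=6  J4=12  J5=19  J6=25
Waiting times: J1=0, J2=0, J3=1, J4=5, J5=11, J6=18
Average waiting = (0+0+1+5+11+18) / 6 = 35/6 = 5.83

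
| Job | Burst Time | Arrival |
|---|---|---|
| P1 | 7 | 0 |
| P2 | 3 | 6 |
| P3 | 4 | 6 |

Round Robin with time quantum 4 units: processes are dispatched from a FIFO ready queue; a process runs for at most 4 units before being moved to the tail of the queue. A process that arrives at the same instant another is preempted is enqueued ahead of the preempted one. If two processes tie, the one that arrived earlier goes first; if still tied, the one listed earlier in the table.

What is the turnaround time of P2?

Gantt: | P1 0-7 | P2 7-10 | P3 10-14 |
Completion: P1=7  P2=10  P3=14
Turnaround (C−A): P1=7  P2=4  P3=8
Turnaround(P2) = completion − arrival = 10 − 6 = 4

4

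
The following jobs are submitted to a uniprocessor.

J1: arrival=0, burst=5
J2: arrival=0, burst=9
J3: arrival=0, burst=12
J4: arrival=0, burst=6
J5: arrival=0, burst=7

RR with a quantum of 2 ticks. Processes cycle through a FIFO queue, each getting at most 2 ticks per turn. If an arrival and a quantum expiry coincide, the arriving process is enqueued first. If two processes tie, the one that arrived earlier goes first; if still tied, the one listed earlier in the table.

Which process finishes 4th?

Gantt: | J1 0-2 | J2 2-4 | J3 4-6 | J4 6-8 | J5 8-10 | J1 10-12 | J2 12-14 | J3 14-16 | J4 16-18 | J5 18-20 | J1 20-21 | J2 21-23 | J3 23-25 | J4 25-27 | J5 27-29 | J2 29-31 | J3 31-33 | J5 33-34 | J2 34-35 | J3 35-39 |
Completion: J1=21  J2=35  J3=39  J4=27  J5=34
Finish order: J1 → J4 → J5 → J2 → J3

J2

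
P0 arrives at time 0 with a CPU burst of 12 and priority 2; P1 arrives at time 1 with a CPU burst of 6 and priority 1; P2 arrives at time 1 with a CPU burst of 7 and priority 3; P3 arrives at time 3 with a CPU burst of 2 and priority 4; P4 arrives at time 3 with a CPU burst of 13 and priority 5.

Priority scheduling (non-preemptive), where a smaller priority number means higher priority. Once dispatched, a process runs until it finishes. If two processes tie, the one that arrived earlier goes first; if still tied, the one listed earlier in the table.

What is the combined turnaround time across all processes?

114

Schedule: | P0 0-12 | P1 12-18 | P2 18-25 | P3 25-27 | P4 27-40 |
Completion: P0=12  P1=18  P2=25  P3=27  P4=40
Turnaround = completion − arrival: P0=12, P1=17, P2=24, P3=24, P4=37
Total turnaround = 12 + 17 + 24 + 24 + 37 = 114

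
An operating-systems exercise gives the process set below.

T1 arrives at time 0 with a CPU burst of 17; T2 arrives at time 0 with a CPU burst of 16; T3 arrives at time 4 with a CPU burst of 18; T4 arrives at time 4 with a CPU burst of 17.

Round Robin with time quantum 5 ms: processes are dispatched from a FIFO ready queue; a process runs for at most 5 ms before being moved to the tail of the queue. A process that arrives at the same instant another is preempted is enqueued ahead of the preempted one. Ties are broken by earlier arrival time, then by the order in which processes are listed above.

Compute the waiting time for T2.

47

Schedule: | T1 0-5 | T2 5-10 | T3 10-15 | T4 15-20 | T1 20-25 | T2 25-30 | T3 30-35 | T4 35-40 | T1 40-45 | T2 45-50 | T3 50-55 | T4 55-60 | T1 60-62 | T2 62-63 | T3 63-66 | T4 66-68 |
Completion: T1=62  T2=63  T3=66  T4=68
Waiting(T2) = turnaround − burst = 63 − 16 = 47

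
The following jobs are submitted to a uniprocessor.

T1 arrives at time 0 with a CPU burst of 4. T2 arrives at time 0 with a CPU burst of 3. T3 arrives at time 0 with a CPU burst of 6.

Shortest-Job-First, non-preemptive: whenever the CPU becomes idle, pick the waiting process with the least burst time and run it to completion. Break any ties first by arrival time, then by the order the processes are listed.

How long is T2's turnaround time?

3

Timeline: | T2 0-3 | T1 3-7 | T3 7-13 |
Completion: T1=7  T2=3  T3=13
Turnaround (C−A): T1=7  T2=3  T3=13
Turnaround(T2) = completion − arrival = 3 − 0 = 3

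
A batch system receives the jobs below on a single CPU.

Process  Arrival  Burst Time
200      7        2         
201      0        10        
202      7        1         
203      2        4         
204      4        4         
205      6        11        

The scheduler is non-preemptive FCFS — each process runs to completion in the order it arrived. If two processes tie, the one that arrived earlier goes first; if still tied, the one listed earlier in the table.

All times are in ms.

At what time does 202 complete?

Timeline: | 201 0-10 | 203 10-14 | 204 14-18 | 205 18-29 | 200 29-31 | 202 31-32 |
Completion: 200=31  201=10  202=32  203=14  204=18  205=29
Turnaround (C−A): 200=24  201=10  202=25  203=12  204=14  205=23

32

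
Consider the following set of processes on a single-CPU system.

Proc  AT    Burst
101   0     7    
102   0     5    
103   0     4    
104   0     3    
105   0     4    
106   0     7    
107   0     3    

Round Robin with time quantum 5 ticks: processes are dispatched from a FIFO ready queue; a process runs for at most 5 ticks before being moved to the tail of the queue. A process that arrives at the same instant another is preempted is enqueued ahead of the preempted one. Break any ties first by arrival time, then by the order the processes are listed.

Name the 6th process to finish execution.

101

Schedule: | 101 0-5 | 102 5-10 | 103 10-14 | 104 14-17 | 105 17-21 | 106 21-26 | 107 26-29 | 101 29-31 | 106 31-33 |
Completion: 101=31  102=10  103=14  104=17  105=21  106=33  107=29
Finish order: 102 → 103 → 104 → 105 → 107 → 101 → 106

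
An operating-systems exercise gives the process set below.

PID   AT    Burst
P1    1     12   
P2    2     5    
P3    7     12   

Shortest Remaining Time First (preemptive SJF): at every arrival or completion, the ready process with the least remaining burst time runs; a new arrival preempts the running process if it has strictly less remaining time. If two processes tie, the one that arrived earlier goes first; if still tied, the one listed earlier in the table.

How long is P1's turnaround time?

17

Timeline: | idle 0-1 | P1 1-2 | P2 2-7 | P1 7-18 | P3 18-30 |
Completion: P1=18  P2=7  P3=30
Turnaround(P1) = completion − arrival = 18 − 1 = 17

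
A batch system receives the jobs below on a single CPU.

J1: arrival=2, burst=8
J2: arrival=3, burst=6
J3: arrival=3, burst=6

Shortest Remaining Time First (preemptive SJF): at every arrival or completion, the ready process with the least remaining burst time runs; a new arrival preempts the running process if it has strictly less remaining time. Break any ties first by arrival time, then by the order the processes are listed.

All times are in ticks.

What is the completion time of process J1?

22

Timeline: | idle 0-2 | J1 2-3 | J2 3-9 | J3 9-15 | J1 15-22 |
Completion: J1=22  J2=9  J3=15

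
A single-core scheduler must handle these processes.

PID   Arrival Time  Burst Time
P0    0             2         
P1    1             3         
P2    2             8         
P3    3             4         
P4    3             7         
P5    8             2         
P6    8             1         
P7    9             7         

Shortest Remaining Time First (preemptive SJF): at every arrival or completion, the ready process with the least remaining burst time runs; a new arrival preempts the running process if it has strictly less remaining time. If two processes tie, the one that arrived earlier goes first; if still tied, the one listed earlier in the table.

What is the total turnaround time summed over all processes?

Gantt: | P0 0-2 | P1 2-5 | P3 5-9 | P6 9-10 | P5 10-12 | P4 12-19 | P7 19-26 | P2 26-34 |
Completion: P0=2  P1=5  P2=34  P3=9  P4=19  P5=12  P6=10  P7=26
Turnaround (C−A): P0=2  P1=4  P2=32  P3=6  P4=16  P5=4  P6=2  P7=17
Turnaround = completion − arrival: P0=2, P1=4, P2=32, P3=6, P4=16, P5=4, P6=2, P7=17
Total turnaround = 2 + 4 + 32 + 6 + 16 + 4 + 2 + 17 = 83

83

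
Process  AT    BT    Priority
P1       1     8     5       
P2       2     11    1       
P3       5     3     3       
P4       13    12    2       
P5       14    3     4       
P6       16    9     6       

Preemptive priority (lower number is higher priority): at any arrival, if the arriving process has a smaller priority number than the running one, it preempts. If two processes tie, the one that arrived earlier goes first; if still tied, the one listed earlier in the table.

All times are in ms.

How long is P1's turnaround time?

37

Timeline: | idle 0-1 | P1 1-2 | P2 2-13 | P4 13-25 | P3 25-28 | P5 28-31 | P1 31-38 | P6 38-47 |
Completion: P1=38  P2=13  P3=28  P4=25  P5=31  P6=47
Turnaround (C−A): P1=37  P2=11  P3=23  P4=12  P5=17  P6=31
Turnaround(P1) = completion − arrival = 38 − 1 = 37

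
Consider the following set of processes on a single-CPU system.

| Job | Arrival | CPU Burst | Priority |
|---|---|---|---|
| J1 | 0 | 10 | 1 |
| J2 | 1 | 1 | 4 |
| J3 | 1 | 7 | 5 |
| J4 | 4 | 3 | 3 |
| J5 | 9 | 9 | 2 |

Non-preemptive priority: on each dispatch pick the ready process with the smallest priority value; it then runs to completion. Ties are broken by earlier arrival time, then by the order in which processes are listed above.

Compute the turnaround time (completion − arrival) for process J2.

22

Gantt: | J1 0-10 | J5 10-19 | J4 19-22 | J2 22-23 | J3 23-30 |
Completion: J1=10  J2=23  J3=30  J4=22  J5=19
Turnaround(J2) = completion − arrival = 23 − 1 = 22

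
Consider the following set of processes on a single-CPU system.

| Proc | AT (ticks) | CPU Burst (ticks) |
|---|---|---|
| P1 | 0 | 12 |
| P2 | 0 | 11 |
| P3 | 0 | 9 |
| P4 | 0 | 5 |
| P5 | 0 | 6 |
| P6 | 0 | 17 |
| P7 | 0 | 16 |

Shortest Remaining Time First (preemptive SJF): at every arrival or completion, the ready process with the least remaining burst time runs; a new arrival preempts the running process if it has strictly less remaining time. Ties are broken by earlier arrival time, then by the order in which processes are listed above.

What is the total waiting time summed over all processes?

Timeline: | P4 0-5 | P5 5-11 | P3 11-20 | P2 20-31 | P1 31-43 | P7 43-59 | P6 59-76 |
Completion: P1=43  P2=31  P3=20  P4=5  P5=11  P6=76  P7=59
Turnaround (C−A): P1=43  P2=31  P3=20  P4=5  P5=11  P6=76  P7=59
Waiting = turnaround − burst: P1=31, P2=20, P3=11, P4=0, P5=5, P6=59, P7=43
Total waiting = 31 + 20 + 11 + 0 + 5 + 59 + 43 = 169

169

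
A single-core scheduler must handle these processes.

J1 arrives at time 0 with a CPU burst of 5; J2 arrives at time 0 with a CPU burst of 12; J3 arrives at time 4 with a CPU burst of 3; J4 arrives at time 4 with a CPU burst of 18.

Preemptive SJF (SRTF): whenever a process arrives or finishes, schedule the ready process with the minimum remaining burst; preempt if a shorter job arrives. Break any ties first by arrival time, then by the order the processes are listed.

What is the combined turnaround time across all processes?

Schedule: | J1 0-5 | J3 5-8 | J2 8-20 | J4 20-38 |
Completion: J1=5  J2=20  J3=8  J4=38
Turnaround = completion − arrival: J1=5, J2=20, J3=4, J4=34
Total turnaround = 5 + 20 + 4 + 34 = 63

63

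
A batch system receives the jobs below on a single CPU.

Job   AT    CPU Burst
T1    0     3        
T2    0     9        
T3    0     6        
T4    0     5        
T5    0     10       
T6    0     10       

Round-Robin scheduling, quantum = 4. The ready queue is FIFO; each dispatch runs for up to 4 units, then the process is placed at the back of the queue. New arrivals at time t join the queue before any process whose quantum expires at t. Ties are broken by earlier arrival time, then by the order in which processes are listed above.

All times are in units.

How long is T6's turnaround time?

Timeline: | T1 0-3 | T2 3-7 | T3 7-11 | T4 11-15 | T5 15-19 | T6 19-23 | T2 23-27 | T3 27-29 | T4 29-30 | T5 30-34 | T6 34-38 | T2 38-39 | T5 39-41 | T6 41-43 |
Completion: T1=3  T2=39  T3=29  T4=30  T5=41  T6=43
Turnaround (C−A): T1=3  T2=39  T3=29  T4=30  T5=41  T6=43
Turnaround(T6) = completion − arrival = 43 − 0 = 43

43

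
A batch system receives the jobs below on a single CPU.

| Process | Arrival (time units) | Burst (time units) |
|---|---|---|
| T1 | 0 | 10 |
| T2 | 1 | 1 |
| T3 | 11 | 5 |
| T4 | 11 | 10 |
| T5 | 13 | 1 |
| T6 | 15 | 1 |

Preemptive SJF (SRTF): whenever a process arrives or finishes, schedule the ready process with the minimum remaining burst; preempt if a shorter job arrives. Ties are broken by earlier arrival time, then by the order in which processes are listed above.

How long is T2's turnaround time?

Gantt: | T1 0-1 | T2 1-2 | T1 2-11 | T3 11-13 | T5 13-14 | T3 14-15 | T6 15-16 | T3 16-18 | T4 18-28 |
Completion: T1=11  T2=2  T3=18  T4=28  T5=14  T6=16
Turnaround (C−A): T1=11  T2=1  T3=7  T4=17  T5=1  T6=1
Turnaround(T2) = completion − arrival = 2 − 1 = 1

1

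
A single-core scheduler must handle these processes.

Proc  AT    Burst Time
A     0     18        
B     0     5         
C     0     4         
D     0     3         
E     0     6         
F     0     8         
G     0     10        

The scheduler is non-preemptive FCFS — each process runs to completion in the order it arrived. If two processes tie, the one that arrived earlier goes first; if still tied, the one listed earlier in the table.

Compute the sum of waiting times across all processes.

178

Schedule: | A 0-18 | B 18-23 | C 23-27 | D 27-30 | E 30-36 | F 36-44 | G 44-54 |
Completion: A=18  B=23  C=27  D=30  E=36  F=44  G=54
Waiting = turnaround − burst: A=0, B=18, C=23, D=27, E=30, F=36, G=44
Total waiting = 0 + 18 + 23 + 27 + 30 + 36 + 44 = 178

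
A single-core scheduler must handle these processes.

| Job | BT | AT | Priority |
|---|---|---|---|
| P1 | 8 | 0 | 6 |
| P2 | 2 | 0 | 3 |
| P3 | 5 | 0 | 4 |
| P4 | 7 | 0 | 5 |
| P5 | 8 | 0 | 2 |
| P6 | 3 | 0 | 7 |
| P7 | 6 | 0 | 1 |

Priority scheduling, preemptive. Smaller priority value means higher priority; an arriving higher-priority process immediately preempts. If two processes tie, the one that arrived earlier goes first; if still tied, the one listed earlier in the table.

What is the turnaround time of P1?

36

Gantt: | P7 0-6 | P5 6-14 | P2 14-16 | P3 16-21 | P4 21-28 | P1 28-36 | P6 36-39 |
Completion: P1=36  P2=16  P3=21  P4=28  P5=14  P6=39  P7=6
Turnaround (C−A): P1=36  P2=16  P3=21  P4=28  P5=14  P6=39  P7=6
Turnaround(P1) = completion − arrival = 36 − 0 = 36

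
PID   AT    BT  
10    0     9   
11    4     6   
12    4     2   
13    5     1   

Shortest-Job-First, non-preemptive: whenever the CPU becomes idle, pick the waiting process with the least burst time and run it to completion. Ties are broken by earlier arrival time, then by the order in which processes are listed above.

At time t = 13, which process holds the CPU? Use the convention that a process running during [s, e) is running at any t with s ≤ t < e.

Gantt: | 10 0-9 | 13 9-10 | 12 10-12 | 11 12-18 |
Completion: 10=9  11=18  12=12  13=10

11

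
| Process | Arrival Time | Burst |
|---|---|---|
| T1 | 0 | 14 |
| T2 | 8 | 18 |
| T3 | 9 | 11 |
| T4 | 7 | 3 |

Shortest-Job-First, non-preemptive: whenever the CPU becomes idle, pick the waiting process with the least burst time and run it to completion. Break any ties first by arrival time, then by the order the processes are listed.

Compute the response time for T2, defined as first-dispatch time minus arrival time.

20

Timeline: | T1 0-14 | T4 14-17 | T3 17-28 | T2 28-46 |
Completion: T1=14  T2=46  T3=28  T4=17
Turnaround (C−A): T1=14  T2=38  T3=19  T4=10
Response(T2) = first start − arrival = 28 − 8 = 20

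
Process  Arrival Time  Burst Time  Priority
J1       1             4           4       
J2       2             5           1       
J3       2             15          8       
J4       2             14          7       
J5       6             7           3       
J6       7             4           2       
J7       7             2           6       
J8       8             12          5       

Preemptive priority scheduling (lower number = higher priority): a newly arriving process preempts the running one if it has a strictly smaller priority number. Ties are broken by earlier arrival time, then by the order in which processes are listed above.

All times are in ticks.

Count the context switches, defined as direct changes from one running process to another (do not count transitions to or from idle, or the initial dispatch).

Gantt: | idle 0-1 | J1 1-2 | J2 2-7 | J6 7-11 | J5 11-18 | J1 18-21 | J8 21-33 | J7 33-35 | J4 35-49 | J3 49-64 |
Completion: J1=21  J2=7  J3=64  J4=49  J5=18  J6=11  J7=35  J8=33
Turnaround (C−A): J1=20  J2=5  J3=62  J4=47  J5=12  J6=4  J7=28  J8=25

8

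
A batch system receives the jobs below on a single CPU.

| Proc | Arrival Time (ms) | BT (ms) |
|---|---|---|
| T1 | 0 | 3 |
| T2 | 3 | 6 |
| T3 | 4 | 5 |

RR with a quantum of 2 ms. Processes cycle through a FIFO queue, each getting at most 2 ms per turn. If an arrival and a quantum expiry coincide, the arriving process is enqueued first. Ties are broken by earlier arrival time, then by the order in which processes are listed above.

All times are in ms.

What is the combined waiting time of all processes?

9

Schedule: | T1 0-3 | T2 3-5 | T3 5-7 | T2 7-9 | T3 9-11 | T2 11-13 | T3 13-14 |
Completion: T1=3  T2=13  T3=14
Waiting = turnaround − burst: T1=0, T2=4, T3=5
Total waiting = 0 + 4 + 5 = 9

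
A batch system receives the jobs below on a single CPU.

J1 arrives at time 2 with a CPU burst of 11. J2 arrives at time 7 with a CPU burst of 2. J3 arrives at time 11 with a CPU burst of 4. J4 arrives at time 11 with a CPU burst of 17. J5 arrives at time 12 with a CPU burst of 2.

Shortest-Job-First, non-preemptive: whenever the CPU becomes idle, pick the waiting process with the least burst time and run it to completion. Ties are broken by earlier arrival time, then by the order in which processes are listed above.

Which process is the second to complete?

Timeline: | idle 0-2 | J1 2-13 | J2 13-15 | J5 15-17 | J3 17-21 | J4 21-38 |
Completion: J1=13  J2=15  J3=21  J4=38  J5=17
Turnaround (C−A): J1=11  J2=8  J3=10  J4=27  J5=5
Finish order: J1 → J2 → J5 → J3 → J4

J2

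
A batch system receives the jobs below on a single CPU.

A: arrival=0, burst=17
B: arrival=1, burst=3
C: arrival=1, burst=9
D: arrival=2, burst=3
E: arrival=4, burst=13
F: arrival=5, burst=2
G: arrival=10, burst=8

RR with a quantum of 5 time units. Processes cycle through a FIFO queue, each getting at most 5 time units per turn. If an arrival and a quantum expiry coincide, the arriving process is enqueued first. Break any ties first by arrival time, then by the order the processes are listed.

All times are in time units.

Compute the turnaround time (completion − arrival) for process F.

18

Schedule: | A 0-5 | B 5-8 | C 8-13 | D 13-16 | E 16-21 | F 21-23 | A 23-28 | G 28-33 | C 33-37 | E 37-42 | A 42-47 | G 47-50 | E 50-53 | A 53-55 |
Completion: A=55  B=8  C=37  D=16  E=53  F=23  G=50
Turnaround(F) = completion − arrival = 23 − 5 = 18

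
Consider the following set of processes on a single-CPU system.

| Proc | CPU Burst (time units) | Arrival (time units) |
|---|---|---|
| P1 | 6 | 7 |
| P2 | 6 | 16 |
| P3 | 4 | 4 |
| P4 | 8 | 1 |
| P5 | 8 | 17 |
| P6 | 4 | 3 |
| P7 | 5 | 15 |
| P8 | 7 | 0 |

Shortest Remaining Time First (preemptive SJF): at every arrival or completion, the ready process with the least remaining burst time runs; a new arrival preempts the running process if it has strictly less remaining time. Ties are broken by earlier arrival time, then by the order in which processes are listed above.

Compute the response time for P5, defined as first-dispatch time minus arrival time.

23

Gantt: | P8 0-7 | P6 7-11 | P3 11-15 | P7 15-20 | P1 20-26 | P2 26-32 | P4 32-40 | P5 40-48 |
Completion: P1=26  P2=32  P3=15  P4=40  P5=48  P6=11  P7=20  P8=7
Turnaround (C−A): P1=19  P2=16  P3=11  P4=39  P5=31  P6=8  P7=5  P8=7
Response(P5) = first start − arrival = 40 − 17 = 23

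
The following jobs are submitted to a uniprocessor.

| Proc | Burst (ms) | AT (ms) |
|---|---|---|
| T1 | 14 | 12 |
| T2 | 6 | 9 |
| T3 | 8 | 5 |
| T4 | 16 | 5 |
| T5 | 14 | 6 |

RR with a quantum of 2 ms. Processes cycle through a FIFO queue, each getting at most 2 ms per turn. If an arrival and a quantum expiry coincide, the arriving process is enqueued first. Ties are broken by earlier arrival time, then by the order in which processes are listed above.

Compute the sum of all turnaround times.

212

Schedule: | idle 0-5 | T3 5-7 | T4 7-9 | T5 9-11 | T3 11-13 | T2 13-15 | T4 15-17 | T5 17-19 | T1 19-21 | T3 21-23 | T2 23-25 | T4 25-27 | T5 27-29 | T1 29-31 | T3 31-33 | T2 33-35 | T4 35-37 | T5 37-39 | T1 39-41 | T4 41-43 | T5 43-45 | T1 45-47 | T4 47-49 | T5 49-51 | T1 51-53 | T4 53-55 | T5 55-57 | T1 57-59 | T4 59-61 | T1 61-63 |
Completion: T1=63  T2=35  T3=33  T4=61  T5=57
Turnaround = completion − arrival: T1=51, T2=26, T3=28, T4=56, T5=51
Total turnaround = 51 + 26 + 28 + 56 + 51 = 212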